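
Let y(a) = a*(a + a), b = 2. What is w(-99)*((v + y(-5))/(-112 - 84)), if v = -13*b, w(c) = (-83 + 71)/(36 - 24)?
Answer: 6/49 ≈ 0.12245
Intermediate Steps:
w(c) = -1 (w(c) = -12/12 = -12*1/12 = -1)
y(a) = 2*a² (y(a) = a*(2*a) = 2*a²)
v = -26 (v = -13*2 = -26)
w(-99)*((v + y(-5))/(-112 - 84)) = -(-26 + 2*(-5)²)/(-112 - 84) = -(-26 + 2*25)/(-196) = -(-26 + 50)*(-1)/196 = -24*(-1)/196 = -1*(-6/49) = 6/49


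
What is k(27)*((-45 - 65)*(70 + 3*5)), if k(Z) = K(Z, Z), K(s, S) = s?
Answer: -252450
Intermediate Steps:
k(Z) = Z
k(27)*((-45 - 65)*(70 + 3*5)) = 27*((-45 - 65)*(70 + 3*5)) = 27*(-110*(70 + 15)) = 27*(-110*85) = 27*(-9350) = -252450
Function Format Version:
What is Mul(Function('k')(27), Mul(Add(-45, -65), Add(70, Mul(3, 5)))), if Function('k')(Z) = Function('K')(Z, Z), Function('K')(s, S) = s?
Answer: -252450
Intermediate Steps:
Function('k')(Z) = Z
Mul(Function('k')(27), Mul(Add(-45, -65), Add(70, Mul(3, 5)))) = Mul(27, Mul(Add(-45, -65), Add(70, Mul(3, 5)))) = Mul(27, Mul(-110, Add(70, 15))) = Mul(27, Mul(-110, 85)) = Mul(27, -9350) = -252450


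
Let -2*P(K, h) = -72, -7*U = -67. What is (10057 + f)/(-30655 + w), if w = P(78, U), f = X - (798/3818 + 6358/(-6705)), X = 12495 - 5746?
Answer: -215123657197/391918454055 ≈ -0.54890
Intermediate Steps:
U = 67/7 (U = -⅐*(-67) = 67/7 ≈ 9.5714)
P(K, h) = 36 (P(K, h) = -½*(-72) = 36)
X = 6749
f = 86395616032/12799845 (f = 6749 - (798/3818 + 6358/(-6705)) = 6749 - (798*(1/3818) + 6358*(-1/6705)) = 6749 - (399/1909 - 6358/6705) = 6749 - 1*(-9462127/12799845) = 6749 + 9462127/12799845 = 86395616032/12799845 ≈ 6749.7)
w = 36
(10057 + f)/(-30655 + w) = (10057 + 86395616032/12799845)/(-30655 + 36) = (215123657197/12799845)/(-30619) = (215123657197/12799845)*(-1/30619) = -215123657197/391918454055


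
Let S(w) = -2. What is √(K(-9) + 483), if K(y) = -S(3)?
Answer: √485 ≈ 22.023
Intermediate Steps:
K(y) = 2 (K(y) = -1*(-2) = 2)
√(K(-9) + 483) = √(2 + 483) = √485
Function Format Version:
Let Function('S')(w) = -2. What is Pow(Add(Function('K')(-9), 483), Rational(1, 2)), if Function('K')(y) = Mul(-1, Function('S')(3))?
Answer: Pow(485, Rational(1, 2)) ≈ 22.023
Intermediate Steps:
Function('K')(y) = 2 (Function('K')(y) = Mul(-1, -2) = 2)
Pow(Add(Function('K')(-9), 483), Rational(1, 2)) = Pow(Add(2, 483), Rational(1, 2)) = Pow(485, Rational(1, 2))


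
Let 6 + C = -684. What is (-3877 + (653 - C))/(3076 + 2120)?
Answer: -1267/2598 ≈ -0.48768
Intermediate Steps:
C = -690 (C = -6 - 684 = -690)
(-3877 + (653 - C))/(3076 + 2120) = (-3877 + (653 - 1*(-690)))/(3076 + 2120) = (-3877 + (653 + 690))/5196 = (-3877 + 1343)*(1/5196) = -2534*1/5196 = -1267/2598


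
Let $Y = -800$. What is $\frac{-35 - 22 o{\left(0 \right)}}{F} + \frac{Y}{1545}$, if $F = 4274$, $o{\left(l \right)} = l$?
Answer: $- \frac{694655}{1320666} \approx -0.52599$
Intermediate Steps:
$\frac{-35 - 22 o{\left(0 \right)}}{F} + \frac{Y}{1545} = \frac{-35 - 0}{4274} - \frac{800}{1545} = \left(-35 + 0\right) \frac{1}{4274} - \frac{160}{309} = \left(-35\right) \frac{1}{4274} - \frac{160}{309} = - \frac{35}{4274} - \frac{160}{309} = - \frac{694655}{1320666}$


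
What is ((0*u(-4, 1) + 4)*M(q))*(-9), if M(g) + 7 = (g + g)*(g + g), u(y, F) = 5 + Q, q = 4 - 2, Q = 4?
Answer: -324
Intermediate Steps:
q = 2
u(y, F) = 9 (u(y, F) = 5 + 4 = 9)
M(g) = -7 + 4*g**2 (M(g) = -7 + (g + g)*(g + g) = -7 + (2*g)*(2*g) = -7 + 4*g**2)
((0*u(-4, 1) + 4)*M(q))*(-9) = ((0*9 + 4)*(-7 + 4*2**2))*(-9) = ((0 + 4)*(-7 + 4*4))*(-9) = (4*(-7 + 16))*(-9) = (4*9)*(-9) = 36*(-9) = -324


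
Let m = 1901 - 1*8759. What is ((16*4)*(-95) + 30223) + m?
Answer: 17285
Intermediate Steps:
m = -6858 (m = 1901 - 8759 = -6858)
((16*4)*(-95) + 30223) + m = ((16*4)*(-95) + 30223) - 6858 = (64*(-95) + 30223) - 6858 = (-6080 + 30223) - 6858 = 24143 - 6858 = 17285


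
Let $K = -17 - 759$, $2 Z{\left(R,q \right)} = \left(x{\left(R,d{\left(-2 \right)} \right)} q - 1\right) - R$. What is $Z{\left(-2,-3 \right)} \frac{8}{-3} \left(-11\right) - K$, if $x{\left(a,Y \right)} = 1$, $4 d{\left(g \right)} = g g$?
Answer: $\frac{2240}{3} \approx 746.67$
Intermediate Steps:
$d{\left(g \right)} = \frac{g^{2}}{4}$ ($d{\left(g \right)} = \frac{g g}{4} = \frac{g^{2}}{4}$)
$Z{\left(R,q \right)} = - \frac{1}{2} + \frac{q}{2} - \frac{R}{2}$ ($Z{\left(R,q \right)} = \frac{\left(1 q - 1\right) - R}{2} = \frac{\left(q - 1\right) - R}{2} = \frac{\left(-1 + q\right) - R}{2} = \frac{-1 + q - R}{2} = - \frac{1}{2} + \frac{q}{2} - \frac{R}{2}$)
$K = -776$ ($K = -17 - 759 = -776$)
$Z{\left(-2,-3 \right)} \frac{8}{-3} \left(-11\right) - K = \left(- \frac{1}{2} + \frac{1}{2} \left(-3\right) - -1\right) \frac{8}{-3} \left(-11\right) - -776 = \left(- \frac{1}{2} - \frac{3}{2} + 1\right) 8 \left(- \frac{1}{3}\right) \left(-11\right) + 776 = \left(-1\right) \left(- \frac{8}{3}\right) \left(-11\right) + 776 = \frac{8}{3} \left(-11\right) + 776 = - \frac{88}{3} + 776 = \frac{2240}{3}$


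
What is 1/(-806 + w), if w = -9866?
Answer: -1/10672 ≈ -9.3703e-5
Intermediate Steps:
1/(-806 + w) = 1/(-806 - 9866) = 1/(-10672) = -1/10672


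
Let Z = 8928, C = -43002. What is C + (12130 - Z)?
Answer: -39800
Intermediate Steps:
C + (12130 - Z) = -43002 + (12130 - 1*8928) = -43002 + (12130 - 8928) = -43002 + 3202 = -39800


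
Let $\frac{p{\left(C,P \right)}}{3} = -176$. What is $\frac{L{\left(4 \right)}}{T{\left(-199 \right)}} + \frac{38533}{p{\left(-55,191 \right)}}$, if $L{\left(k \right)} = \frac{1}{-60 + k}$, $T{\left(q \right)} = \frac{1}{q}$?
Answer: $- \frac{23327}{336} \approx -69.426$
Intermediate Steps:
$p{\left(C,P \right)} = -528$ ($p{\left(C,P \right)} = 3 \left(-176\right) = -528$)
$\frac{L{\left(4 \right)}}{T{\left(-199 \right)}} + \frac{38533}{p{\left(-55,191 \right)}} = \frac{1}{\left(-60 + 4\right) \frac{1}{-199}} + \frac{38533}{-528} = \frac{1}{\left(-56\right) \left(- \frac{1}{199}\right)} + 38533 \left(- \frac{1}{528}\right) = \left(- \frac{1}{56}\right) \left(-199\right) - \frac{3503}{48} = \frac{199}{56} - \frac{3503}{48} = - \frac{23327}{336}$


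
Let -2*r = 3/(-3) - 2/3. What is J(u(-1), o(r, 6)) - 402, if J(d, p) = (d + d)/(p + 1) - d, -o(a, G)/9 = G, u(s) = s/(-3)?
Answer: -63973/159 ≈ -402.35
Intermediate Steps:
u(s) = -s/3 (u(s) = s*(-1/3) = -s/3)
r = 5/6 (r = -(3/(-3) - 2/3)/2 = -(3*(-1/3) - 2*1/3)/2 = -(-1 - 2/3)/2 = -1/2*(-5/3) = 5/6 ≈ 0.83333)
o(a, G) = -9*G
J(d, p) = -d + 2*d/(1 + p) (J(d, p) = (2*d)/(1 + p) - d = 2*d/(1 + p) - d = -d + 2*d/(1 + p))
J(u(-1), o(r, 6)) - 402 = (-1/3*(-1))*(1 - (-9)*6)/(1 - 9*6) - 402 = (1 - 1*(-54))/(3*(1 - 54)) - 402 = (1/3)*(1 + 54)/(-53) - 402 = (1/3)*(-1/53)*55 - 402 = -55/159 - 402 = -63973/159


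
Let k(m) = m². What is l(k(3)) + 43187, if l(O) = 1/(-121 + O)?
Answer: 4836943/112 ≈ 43187.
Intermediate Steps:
l(k(3)) + 43187 = 1/(-121 + 3²) + 43187 = 1/(-121 + 9) + 43187 = 1/(-112) + 43187 = -1/112 + 43187 = 4836943/112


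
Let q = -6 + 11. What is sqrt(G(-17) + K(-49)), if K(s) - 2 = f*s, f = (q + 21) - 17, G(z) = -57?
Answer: 4*I*sqrt(31) ≈ 22.271*I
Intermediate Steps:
q = 5
f = 9 (f = (5 + 21) - 17 = 26 - 17 = 9)
K(s) = 2 + 9*s
sqrt(G(-17) + K(-49)) = sqrt(-57 + (2 + 9*(-49))) = sqrt(-57 + (2 - 441)) = sqrt(-57 - 439) = sqrt(-496) = 4*I*sqrt(31)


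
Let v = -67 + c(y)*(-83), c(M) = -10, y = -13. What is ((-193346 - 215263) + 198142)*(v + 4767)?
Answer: -1163882510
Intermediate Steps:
v = 763 (v = -67 - 10*(-83) = -67 + 830 = 763)
((-193346 - 215263) + 198142)*(v + 4767) = ((-193346 - 215263) + 198142)*(763 + 4767) = (-408609 + 198142)*5530 = -210467*5530 = -1163882510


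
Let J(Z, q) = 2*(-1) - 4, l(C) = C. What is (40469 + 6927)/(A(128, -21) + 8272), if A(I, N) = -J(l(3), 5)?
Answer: 23698/4139 ≈ 5.7255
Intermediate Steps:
J(Z, q) = -6 (J(Z, q) = -2 - 4 = -6)
A(I, N) = 6 (A(I, N) = -1*(-6) = 6)
(40469 + 6927)/(A(128, -21) + 8272) = (40469 + 6927)/(6 + 8272) = 47396/8278 = 47396*(1/8278) = 23698/4139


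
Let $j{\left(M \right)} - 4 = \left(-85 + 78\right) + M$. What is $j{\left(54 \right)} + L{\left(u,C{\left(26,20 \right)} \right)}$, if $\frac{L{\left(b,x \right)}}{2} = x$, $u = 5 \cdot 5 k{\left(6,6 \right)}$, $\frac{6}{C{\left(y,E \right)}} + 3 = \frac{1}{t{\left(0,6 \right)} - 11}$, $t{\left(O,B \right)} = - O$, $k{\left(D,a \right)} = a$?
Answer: $\frac{801}{17} \approx 47.118$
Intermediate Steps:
$C{\left(y,E \right)} = - \frac{33}{17}$ ($C{\left(y,E \right)} = \frac{6}{-3 + \frac{1}{\left(-1\right) 0 - 11}} = \frac{6}{-3 + \frac{1}{0 - 11}} = \frac{6}{-3 + \frac{1}{-11}} = \frac{6}{-3 - \frac{1}{11}} = \frac{6}{- \frac{34}{11}} = 6 \left(- \frac{11}{34}\right) = - \frac{33}{17}$)
$u = 150$ ($u = 5 \cdot 5 \cdot 6 = 25 \cdot 6 = 150$)
$L{\left(b,x \right)} = 2 x$
$j{\left(M \right)} = -3 + M$ ($j{\left(M \right)} = 4 + \left(\left(-85 + 78\right) + M\right) = 4 + \left(-7 + M\right) = -3 + M$)
$j{\left(54 \right)} + L{\left(u,C{\left(26,20 \right)} \right)} = \left(-3 + 54\right) + 2 \left(- \frac{33}{17}\right) = 51 - \frac{66}{17} = \frac{801}{17}$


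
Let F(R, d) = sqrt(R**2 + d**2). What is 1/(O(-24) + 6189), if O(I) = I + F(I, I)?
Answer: 685/4222897 - 8*sqrt(2)/12668691 ≈ 0.00016132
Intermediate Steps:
O(I) = I + sqrt(2)*sqrt(I**2) (O(I) = I + sqrt(I**2 + I**2) = I + sqrt(2*I**2) = I + sqrt(2)*sqrt(I**2))
1/(O(-24) + 6189) = 1/((-24 + sqrt(2)*sqrt((-24)**2)) + 6189) = 1/((-24 + sqrt(2)*sqrt(576)) + 6189) = 1/((-24 + sqrt(2)*24) + 6189) = 1/((-24 + 24*sqrt(2)) + 6189) = 1/(6165 + 24*sqrt(2))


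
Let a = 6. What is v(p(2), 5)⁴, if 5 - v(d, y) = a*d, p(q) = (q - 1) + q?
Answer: 28561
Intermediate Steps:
p(q) = -1 + 2*q (p(q) = (-1 + q) + q = -1 + 2*q)
v(d, y) = 5 - 6*d
v(p(2), 5)⁴ = (5 - 6*(-1 + 2*2))⁴ = (5 - 6*(-1 + 4))⁴ = (5 - 6*3)⁴ = (5 - 18)⁴ = (-13)⁴ = 28561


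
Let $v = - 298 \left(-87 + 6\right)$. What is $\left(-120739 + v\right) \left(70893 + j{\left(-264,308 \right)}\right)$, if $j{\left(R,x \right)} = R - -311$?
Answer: $-6852874940$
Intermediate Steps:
$j{\left(R,x \right)} = 311 + R$ ($j{\left(R,x \right)} = R + 311 = 311 + R$)
$v = 24138$ ($v = \left(-298\right) \left(-81\right) = 24138$)
$\left(-120739 + v\right) \left(70893 + j{\left(-264,308 \right)}\right) = \left(-120739 + 24138\right) \left(70893 + \left(311 - 264\right)\right) = - 96601 \left(70893 + 47\right) = \left(-96601\right) 70940 = -6852874940$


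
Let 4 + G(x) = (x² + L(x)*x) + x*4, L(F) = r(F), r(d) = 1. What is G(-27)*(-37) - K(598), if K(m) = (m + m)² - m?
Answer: -1451648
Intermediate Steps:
L(F) = 1
K(m) = -m + 4*m² (K(m) = (2*m)² - m = 4*m² - m = -m + 4*m²)
G(x) = -4 + x² + 5*x (G(x) = -4 + ((x² + 1*x) + x*4) = -4 + ((x² + x) + 4*x) = -4 + ((x + x²) + 4*x) = -4 + (x² + 5*x) = -4 + x² + 5*x)
G(-27)*(-37) - K(598) = (-4 + (-27)² + 5*(-27))*(-37) - 598*(-1 + 4*598) = (-4 + 729 - 135)*(-37) - 598*(-1 + 2392) = 590*(-37) - 598*2391 = -21830 - 1*1429818 = -21830 - 1429818 = -1451648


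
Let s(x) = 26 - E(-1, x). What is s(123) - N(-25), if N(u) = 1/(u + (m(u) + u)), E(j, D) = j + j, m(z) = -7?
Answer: 1597/57 ≈ 28.018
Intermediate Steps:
E(j, D) = 2*j
N(u) = 1/(-7 + 2*u) (N(u) = 1/(u + (-7 + u)) = 1/(-7 + 2*u))
s(x) = 28 (s(x) = 26 - 2*(-1) = 26 - 1*(-2) = 26 + 2 = 28)
s(123) - N(-25) = 28 - 1/(-7 + 2*(-25)) = 28 - 1/(-7 - 50) = 28 - 1/(-57) = 28 - 1*(-1/57) = 28 + 1/57 = 1597/57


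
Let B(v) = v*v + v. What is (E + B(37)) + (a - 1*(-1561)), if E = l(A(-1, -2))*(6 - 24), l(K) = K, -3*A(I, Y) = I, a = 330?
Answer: 3291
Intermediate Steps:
A(I, Y) = -I/3
B(v) = v + v² (B(v) = v² + v = v + v²)
E = -6 (E = (-⅓*(-1))*(6 - 24) = (⅓)*(-18) = -6)
(E + B(37)) + (a - 1*(-1561)) = (-6 + 37*(1 + 37)) + (330 - 1*(-1561)) = (-6 + 37*38) + (330 + 1561) = (-6 + 1406) + 1891 = 1400 + 1891 = 3291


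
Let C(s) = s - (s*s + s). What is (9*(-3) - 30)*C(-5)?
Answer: 1425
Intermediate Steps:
C(s) = -s² (C(s) = s - (s² + s) = s - (s + s²) = s + (-s - s²) = -s²)
(9*(-3) - 30)*C(-5) = (9*(-3) - 30)*(-1*(-5)²) = (-27 - 30)*(-1*25) = -57*(-25) = 1425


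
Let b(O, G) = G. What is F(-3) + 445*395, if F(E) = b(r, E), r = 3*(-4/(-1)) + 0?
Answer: 175772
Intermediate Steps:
r = 12 (r = 3*(-4*(-1)) + 0 = 3*4 + 0 = 12 + 0 = 12)
F(E) = E
F(-3) + 445*395 = -3 + 445*395 = -3 + 175775 = 175772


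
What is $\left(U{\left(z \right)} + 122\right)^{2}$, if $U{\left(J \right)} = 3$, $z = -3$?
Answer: $15625$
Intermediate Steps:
$\left(U{\left(z \right)} + 122\right)^{2} = \left(3 + 122\right)^{2} = 125^{2} = 15625$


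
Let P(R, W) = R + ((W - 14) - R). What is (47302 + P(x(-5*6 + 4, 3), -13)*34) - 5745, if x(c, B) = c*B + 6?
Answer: 40639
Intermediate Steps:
x(c, B) = 6 + B*c (x(c, B) = B*c + 6 = 6 + B*c)
P(R, W) = -14 + W (P(R, W) = R + ((-14 + W) - R) = R + (-14 + W - R) = -14 + W)
(47302 + P(x(-5*6 + 4, 3), -13)*34) - 5745 = (47302 + (-14 - 13)*34) - 5745 = (47302 - 27*34) - 5745 = (47302 - 918) - 5745 = 46384 - 5745 = 40639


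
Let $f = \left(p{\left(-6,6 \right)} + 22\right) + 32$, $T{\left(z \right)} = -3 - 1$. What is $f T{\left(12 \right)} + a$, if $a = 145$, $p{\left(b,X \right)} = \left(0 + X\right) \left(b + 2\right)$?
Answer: $25$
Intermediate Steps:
$p{\left(b,X \right)} = X \left(2 + b\right)$
$T{\left(z \right)} = -4$ ($T{\left(z \right)} = -3 - 1 = -4$)
$f = 30$ ($f = \left(6 \left(2 - 6\right) + 22\right) + 32 = \left(6 \left(-4\right) + 22\right) + 32 = \left(-24 + 22\right) + 32 = -2 + 32 = 30$)
$f T{\left(12 \right)} + a = 30 \left(-4\right) + 145 = -120 + 145 = 25$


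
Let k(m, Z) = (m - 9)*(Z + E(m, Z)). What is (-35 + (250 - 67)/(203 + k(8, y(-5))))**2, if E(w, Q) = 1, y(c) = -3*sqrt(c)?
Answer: 2*(-23687822*I + 723135*sqrt(5))/(-40759*I + 1212*sqrt(5)) ≈ 1162.5 + 2.0493*I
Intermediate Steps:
k(m, Z) = (1 + Z)*(-9 + m) (k(m, Z) = (m - 9)*(Z + 1) = (-9 + m)*(1 + Z) = (1 + Z)*(-9 + m))
(-35 + (250 - 67)/(203 + k(8, y(-5))))**2 = (-35 + (250 - 67)/(203 + (-9 + 8 - (-27)*sqrt(-5) - 3*I*sqrt(5)*8)))**2 = (-35 + 183/(203 + (-9 + 8 - (-27)*I*sqrt(5) - 3*I*sqrt(5)*8)))**2 = (-35 + 183/(203 + (-9 + 8 + 27*I*sqrt(5) - 24*I*sqrt(5))))**2 = (-35 + 183/(203 + (-1 + 3*I*sqrt(5))))**2 = (-35 + 183/(202 + 3*I*sqrt(5)))**2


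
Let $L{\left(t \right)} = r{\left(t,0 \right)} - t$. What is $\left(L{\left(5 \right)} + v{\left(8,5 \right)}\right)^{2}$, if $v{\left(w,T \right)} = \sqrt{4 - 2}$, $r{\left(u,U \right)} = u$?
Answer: $2$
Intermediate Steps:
$L{\left(t \right)} = 0$ ($L{\left(t \right)} = t - t = 0$)
$v{\left(w,T \right)} = \sqrt{2}$
$\left(L{\left(5 \right)} + v{\left(8,5 \right)}\right)^{2} = \left(0 + \sqrt{2}\right)^{2} = \left(\sqrt{2}\right)^{2} = 2$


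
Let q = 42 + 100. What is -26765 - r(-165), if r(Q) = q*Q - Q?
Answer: -3500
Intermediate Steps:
q = 142
r(Q) = 141*Q (r(Q) = 142*Q - Q = 141*Q)
-26765 - r(-165) = -26765 - 141*(-165) = -26765 - 1*(-23265) = -26765 + 23265 = -3500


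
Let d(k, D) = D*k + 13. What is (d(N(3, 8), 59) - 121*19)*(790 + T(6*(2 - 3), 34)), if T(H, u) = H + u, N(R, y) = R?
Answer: -1725162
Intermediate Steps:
d(k, D) = 13 + D*k
(d(N(3, 8), 59) - 121*19)*(790 + T(6*(2 - 3), 34)) = ((13 + 59*3) - 121*19)*(790 + (6*(2 - 3) + 34)) = ((13 + 177) - 2299)*(790 + (6*(-1) + 34)) = (190 - 2299)*(790 + (-6 + 34)) = -2109*(790 + 28) = -2109*818 = -1725162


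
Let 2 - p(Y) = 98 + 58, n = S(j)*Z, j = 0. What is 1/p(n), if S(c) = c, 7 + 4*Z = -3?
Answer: -1/154 ≈ -0.0064935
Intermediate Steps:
Z = -5/2 (Z = -7/4 + (1/4)*(-3) = -7/4 - 3/4 = -5/2 ≈ -2.5000)
n = 0 (n = 0*(-5/2) = 0)
p(Y) = -154 (p(Y) = 2 - (98 + 58) = 2 - 1*156 = 2 - 156 = -154)
1/p(n) = 1/(-154) = -1/154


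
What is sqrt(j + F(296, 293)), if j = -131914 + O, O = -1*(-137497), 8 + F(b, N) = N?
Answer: 6*sqrt(163) ≈ 76.603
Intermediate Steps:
F(b, N) = -8 + N
O = 137497
j = 5583 (j = -131914 + 137497 = 5583)
sqrt(j + F(296, 293)) = sqrt(5583 + (-8 + 293)) = sqrt(5583 + 285) = sqrt(5868) = 6*sqrt(163)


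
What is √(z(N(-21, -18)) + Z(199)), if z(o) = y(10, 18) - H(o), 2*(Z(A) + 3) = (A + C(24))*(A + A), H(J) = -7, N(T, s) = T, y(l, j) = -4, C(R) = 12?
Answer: √41989 ≈ 204.91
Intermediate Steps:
Z(A) = -3 + A*(12 + A) (Z(A) = -3 + ((A + 12)*(A + A))/2 = -3 + ((12 + A)*(2*A))/2 = -3 + (2*A*(12 + A))/2 = -3 + A*(12 + A))
z(o) = 3 (z(o) = -4 - 1*(-7) = -4 + 7 = 3)
√(z(N(-21, -18)) + Z(199)) = √(3 + (-3 + 199² + 12*199)) = √(3 + (-3 + 39601 + 2388)) = √(3 + 41986) = √41989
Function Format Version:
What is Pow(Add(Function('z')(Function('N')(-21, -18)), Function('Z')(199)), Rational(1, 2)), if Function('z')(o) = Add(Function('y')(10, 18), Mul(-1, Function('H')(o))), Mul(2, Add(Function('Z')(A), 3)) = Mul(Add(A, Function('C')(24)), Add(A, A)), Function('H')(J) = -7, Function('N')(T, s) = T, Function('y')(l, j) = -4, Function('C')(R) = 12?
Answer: Pow(41989, Rational(1, 2)) ≈ 204.91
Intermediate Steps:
Function('Z')(A) = Add(-3, Mul(A, Add(12, A))) (Function('Z')(A) = Add(-3, Mul(Rational(1, 2), Mul(Add(A, 12), Add(A, A)))) = Add(-3, Mul(Rational(1, 2), Mul(Add(12, A), Mul(2, A)))) = Add(-3, Mul(Rational(1, 2), Mul(2, A, Add(12, A)))) = Add(-3, Mul(A, Add(12, A))))
Function('z')(o) = 3 (Function('z')(o) = Add(-4, Mul(-1, -7)) = Add(-4, 7) = 3)
Pow(Add(Function('z')(Function('N')(-21, -18)), Function('Z')(199)), Rational(1, 2)) = Pow(Add(3, Add(-3, Pow(199, 2), Mul(12, 199))), Rational(1, 2)) = Pow(Add(3, Add(-3, 39601, 2388)), Rational(1, 2)) = Pow(Add(3, 41986), Rational(1, 2)) = Pow(41989, Rational(1, 2))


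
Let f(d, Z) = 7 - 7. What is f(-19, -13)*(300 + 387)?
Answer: 0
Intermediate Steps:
f(d, Z) = 0
f(-19, -13)*(300 + 387) = 0*(300 + 387) = 0*687 = 0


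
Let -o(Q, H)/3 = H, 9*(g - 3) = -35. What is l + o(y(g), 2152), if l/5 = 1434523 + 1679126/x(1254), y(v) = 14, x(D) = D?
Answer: 4497379508/627 ≈ 7.1729e+6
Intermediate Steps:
g = -8/9 (g = 3 + (1/9)*(-35) = 3 - 35/9 = -8/9 ≈ -0.88889)
o(Q, H) = -3*H
l = 4501427420/627 (l = 5*(1434523 + 1679126/1254) = 5*(1434523 + 1679126*(1/1254)) = 5*(1434523 + 839563/627) = 5*(900285484/627) = 4501427420/627 ≈ 7.1793e+6)
l + o(y(g), 2152) = 4501427420/627 - 3*2152 = 4501427420/627 - 6456 = 4497379508/627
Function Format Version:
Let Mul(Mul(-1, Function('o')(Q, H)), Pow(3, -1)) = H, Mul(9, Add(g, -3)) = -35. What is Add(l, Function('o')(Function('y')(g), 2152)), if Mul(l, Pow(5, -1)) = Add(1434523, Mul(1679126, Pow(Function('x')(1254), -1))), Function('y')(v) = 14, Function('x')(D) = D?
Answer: Rational(4497379508, 627) ≈ 7.1729e+6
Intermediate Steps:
g = Rational(-8, 9) (g = Add(3, Mul(Rational(1, 9), -35)) = Add(3, Rational(-35, 9)) = Rational(-8, 9) ≈ -0.88889)
Function('o')(Q, H) = Mul(-3, H)
l = Rational(4501427420, 627) (l = Mul(5, Add(1434523, Mul(1679126, Pow(1254, -1)))) = Mul(5, Add(1434523, Mul(1679126, Rational(1, 1254)))) = Mul(5, Add(1434523, Rational(839563, 627))) = Mul(5, Rational(900285484, 627)) = Rational(4501427420, 627) ≈ 7.1793e+6)
Add(l, Function('o')(Function('y')(g), 2152)) = Add(Rational(4501427420, 627), Mul(-3, 2152)) = Add(Rational(4501427420, 627), -6456) = Rational(4497379508, 627)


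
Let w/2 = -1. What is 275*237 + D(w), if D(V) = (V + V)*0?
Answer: 65175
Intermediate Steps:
w = -2 (w = 2*(-1) = -2)
D(V) = 0 (D(V) = (2*V)*0 = 0)
275*237 + D(w) = 275*237 + 0 = 65175 + 0 = 65175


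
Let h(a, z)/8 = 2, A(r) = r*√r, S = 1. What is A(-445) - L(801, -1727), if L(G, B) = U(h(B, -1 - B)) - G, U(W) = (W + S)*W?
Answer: 529 - 445*I*√445 ≈ 529.0 - 9387.3*I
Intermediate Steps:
A(r) = r^(3/2)
h(a, z) = 16 (h(a, z) = 8*2 = 16)
U(W) = W*(1 + W) (U(W) = (W + 1)*W = (1 + W)*W = W*(1 + W))
L(G, B) = 272 - G (L(G, B) = 16*(1 + 16) - G = 16*17 - G = 272 - G)
A(-445) - L(801, -1727) = (-445)^(3/2) - (272 - 1*801) = -445*I*√445 - (272 - 801) = -445*I*√445 - 1*(-529) = -445*I*√445 + 529 = 529 - 445*I*√445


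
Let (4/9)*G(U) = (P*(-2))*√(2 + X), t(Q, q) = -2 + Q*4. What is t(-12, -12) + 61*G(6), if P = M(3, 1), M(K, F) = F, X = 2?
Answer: -599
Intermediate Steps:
P = 1
t(Q, q) = -2 + 4*Q
G(U) = -9 (G(U) = 9*((1*(-2))*√(2 + 2))/4 = 9*(-2*√4)/4 = 9*(-2*2)/4 = (9/4)*(-4) = -9)
t(-12, -12) + 61*G(6) = (-2 + 4*(-12)) + 61*(-9) = (-2 - 48) - 549 = -50 - 549 = -599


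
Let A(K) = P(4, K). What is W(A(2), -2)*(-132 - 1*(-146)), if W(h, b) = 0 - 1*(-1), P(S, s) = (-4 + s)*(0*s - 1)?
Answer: 14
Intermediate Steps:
P(S, s) = 4 - s (P(S, s) = (-4 + s)*(0 - 1) = (-4 + s)*(-1) = 4 - s)
A(K) = 4 - K
W(h, b) = 1 (W(h, b) = 0 + 1 = 1)
W(A(2), -2)*(-132 - 1*(-146)) = 1*(-132 - 1*(-146)) = 1*(-132 + 146) = 1*14 = 14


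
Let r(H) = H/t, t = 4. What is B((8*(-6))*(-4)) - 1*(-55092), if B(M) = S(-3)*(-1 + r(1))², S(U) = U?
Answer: 881445/16 ≈ 55090.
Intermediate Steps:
r(H) = H/4
B(M) = -27/16 (B(M) = -3*(-1 + (¼)*1)² = -3*(-1 + ¼)² = -3*(-¾)² = -3*9/16 = -27/16)
B((8*(-6))*(-4)) - 1*(-55092) = -27/16 - 1*(-55092) = -27/16 + 55092 = 881445/16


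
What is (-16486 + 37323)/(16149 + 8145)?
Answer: 20837/24294 ≈ 0.85770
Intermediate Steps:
(-16486 + 37323)/(16149 + 8145) = 20837/24294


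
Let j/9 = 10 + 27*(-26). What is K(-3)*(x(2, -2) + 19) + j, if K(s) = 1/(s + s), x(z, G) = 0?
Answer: -37387/6 ≈ -6231.2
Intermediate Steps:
j = -6228 (j = 9*(10 + 27*(-26)) = 9*(10 - 702) = 9*(-692) = -6228)
K(s) = 1/(2*s)
K(-3)*(x(2, -2) + 19) + j = ((½)/(-3))*(0 + 19) - 6228 = ((½)*(-⅓))*19 - 6228 = -⅙*19 - 6228 = -19/6 - 6228 = -37387/6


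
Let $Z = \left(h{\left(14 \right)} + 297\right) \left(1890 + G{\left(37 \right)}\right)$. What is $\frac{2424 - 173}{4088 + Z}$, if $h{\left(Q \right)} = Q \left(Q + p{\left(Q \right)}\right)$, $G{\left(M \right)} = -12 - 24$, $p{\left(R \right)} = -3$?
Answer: $\frac{2251}{840242} \approx 0.002679$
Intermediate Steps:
$G{\left(M \right)} = -36$ ($G{\left(M \right)} = -12 - 24 = -36$)
$h{\left(Q \right)} = Q \left(-3 + Q\right)$ ($h{\left(Q \right)} = Q \left(Q - 3\right) = Q \left(-3 + Q\right)$)
$Z = 836154$ ($Z = \left(14 \left(-3 + 14\right) + 297\right) \left(1890 - 36\right) = \left(14 \cdot 11 + 297\right) 1854 = \left(154 + 297\right) 1854 = 451 \cdot 1854 = 836154$)
$\frac{2424 - 173}{4088 + Z} = \frac{2424 - 173}{4088 + 836154} = \frac{2251}{840242}$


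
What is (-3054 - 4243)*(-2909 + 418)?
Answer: 18176827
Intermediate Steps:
(-3054 - 4243)*(-2909 + 418) = -7297*(-2491) = 18176827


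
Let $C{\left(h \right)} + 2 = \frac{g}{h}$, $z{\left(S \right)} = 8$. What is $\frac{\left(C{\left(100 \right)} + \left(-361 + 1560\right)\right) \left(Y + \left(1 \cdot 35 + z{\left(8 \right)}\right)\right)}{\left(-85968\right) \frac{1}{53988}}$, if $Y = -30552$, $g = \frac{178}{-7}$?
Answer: $\frac{57492857090251}{2507400} \approx 2.2929 \cdot 10^{7}$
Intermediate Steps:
$g = - \frac{178}{7}$ ($g = 178 \left(- \frac{1}{7}\right) = - \frac{178}{7} \approx -25.429$)
$C{\left(h \right)} = -2 - \frac{178}{7 h}$
$\frac{\left(C{\left(100 \right)} + \left(-361 + 1560\right)\right) \left(Y + \left(1 \cdot 35 + z{\left(8 \right)}\right)\right)}{\left(-85968\right) \frac{1}{53988}} = \frac{\left(\left(-2 - \frac{178}{7 \cdot 100}\right) + \left(-361 + 1560\right)\right) \left(-30552 + \left(1 \cdot 35 + 8\right)\right)}{\left(-85968\right) \frac{1}{53988}} = \frac{\left(\left(-2 - \frac{89}{350}\right) + 1199\right) \left(-30552 + \left(35 + 8\right)\right)}{\left(-85968\right) \frac{1}{53988}} = \frac{\left(\left(-2 - \frac{89}{350}\right) + 1199\right) \left(-30552 + 43\right)}{- \frac{7164}{4499}} = \left(- \frac{789}{350} + 1199\right) \left(-30509\right) \left(- \frac{4499}{7164}\right) = \frac{418861}{350} \left(-30509\right) \left(- \frac{4499}{7164}\right) = \left(- \frac{12779030249}{350}\right) \left(- \frac{4499}{7164}\right) = \frac{57492857090251}{2507400}$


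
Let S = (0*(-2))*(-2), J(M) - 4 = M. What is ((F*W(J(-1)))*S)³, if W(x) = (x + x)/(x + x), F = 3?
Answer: 0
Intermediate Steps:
J(M) = 4 + M
W(x) = 1 (W(x) = (2*x)/((2*x)) = (2*x)*(1/(2*x)) = 1)
S = 0 (S = 0*(-2) = 0)
((F*W(J(-1)))*S)³ = ((3*1)*0)³ = (3*0)³ = 0³ = 0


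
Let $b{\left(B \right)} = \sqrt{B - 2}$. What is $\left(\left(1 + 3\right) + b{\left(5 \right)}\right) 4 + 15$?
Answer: $31 + 4 \sqrt{3} \approx 37.928$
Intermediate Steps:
$b{\left(B \right)} = \sqrt{-2 + B}$
$\left(\left(1 + 3\right) + b{\left(5 \right)}\right) 4 + 15 = \left(\left(1 + 3\right) + \sqrt{-2 + 5}\right) 4 + 15 = \left(4 + \sqrt{3}\right) 4 + 15 = \left(16 + 4 \sqrt{3}\right) + 15 = 31 + 4 \sqrt{3}$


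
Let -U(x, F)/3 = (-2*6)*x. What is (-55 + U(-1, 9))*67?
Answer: -6097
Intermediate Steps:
U(x, F) = 36*x (U(x, F) = -3*(-2*6)*x = -(-36)*x = 36*x)
(-55 + U(-1, 9))*67 = (-55 + 36*(-1))*67 = (-55 - 36)*67 = -91*67 = -6097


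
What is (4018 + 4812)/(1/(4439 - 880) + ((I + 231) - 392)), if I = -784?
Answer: -15712985/1681627 ≈ -9.3439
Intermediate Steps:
(4018 + 4812)/(1/(4439 - 880) + ((I + 231) - 392)) = (4018 + 4812)/(1/(4439 - 880) + ((-784 + 231) - 392)) = 8830/(1/3559 + (-553 - 392)) = 8830/(1/3559 - 945) = 8830/(-3363254/3559) = 8830*(-3559/3363254) = -15712985/1681627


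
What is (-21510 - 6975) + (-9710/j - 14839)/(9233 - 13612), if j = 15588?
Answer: -972075282089/34129926 ≈ -28482.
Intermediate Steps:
(-21510 - 6975) + (-9710/j - 14839)/(9233 - 13612) = (-21510 - 6975) + (-9710/15588 - 14839)/(9233 - 13612) = -28485 + (-9710*1/15588 - 14839)/(-4379) = -28485 + (-4855/7794 - 14839)*(-1/4379) = -28485 - 115660021/7794*(-1/4379) = -28485 + 115660021/34129926 = -972075282089/34129926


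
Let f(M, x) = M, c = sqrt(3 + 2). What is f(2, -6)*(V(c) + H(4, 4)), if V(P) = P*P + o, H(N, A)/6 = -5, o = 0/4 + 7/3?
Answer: -136/3 ≈ -45.333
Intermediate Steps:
o = 7/3 (o = 0*(1/4) + 7*(1/3) = 0 + 7/3 = 7/3 ≈ 2.3333)
H(N, A) = -30 (H(N, A) = 6*(-5) = -30)
c = sqrt(5) ≈ 2.2361
V(P) = 7/3 + P**2 (V(P) = P*P + 7/3 = P**2 + 7/3 = 7/3 + P**2)
f(2, -6)*(V(c) + H(4, 4)) = 2*((7/3 + (sqrt(5))**2) - 30) = 2*((7/3 + 5) - 30) = 2*(22/3 - 30) = 2*(-68/3) = -136/3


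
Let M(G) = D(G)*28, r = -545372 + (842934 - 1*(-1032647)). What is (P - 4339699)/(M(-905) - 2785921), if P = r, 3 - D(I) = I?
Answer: 3009490/2760497 ≈ 1.0902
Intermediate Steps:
D(I) = 3 - I
r = 1330209 (r = -545372 + (842934 + 1032647) = -545372 + 1875581 = 1330209)
M(G) = 84 - 28*G (M(G) = (3 - G)*28 = 84 - 28*G)
P = 1330209
(P - 4339699)/(M(-905) - 2785921) = (1330209 - 4339699)/((84 - 28*(-905)) - 2785921) = -3009490/((84 + 25340) - 2785921) = -3009490/(25424 - 2785921) = -3009490/(-2760497) = -3009490*(-1/2760497) = 3009490/2760497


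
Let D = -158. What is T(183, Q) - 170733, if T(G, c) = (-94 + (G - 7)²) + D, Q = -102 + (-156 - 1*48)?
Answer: -140009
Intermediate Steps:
Q = -306 (Q = -102 + (-156 - 48) = -102 - 204 = -306)
T(G, c) = -252 + (-7 + G)² (T(G, c) = (-94 + (G - 7)²) - 158 = (-94 + (-7 + G)²) - 158 = -252 + (-7 + G)²)
T(183, Q) - 170733 = (-252 + (-7 + 183)²) - 170733 = (-252 + 176²) - 170733 = (-252 + 30976) - 170733 = 30724 - 170733 = -140009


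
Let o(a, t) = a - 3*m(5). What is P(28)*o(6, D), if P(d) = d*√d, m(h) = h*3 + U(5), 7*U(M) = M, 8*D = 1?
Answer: -2304*√7 ≈ -6095.8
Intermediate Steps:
D = ⅛ (D = (⅛)*1 = ⅛ ≈ 0.12500)
U(M) = M/7
m(h) = 5/7 + 3*h (m(h) = h*3 + (⅐)*5 = 3*h + 5/7 = 5/7 + 3*h)
o(a, t) = -330/7 + a (o(a, t) = a - 3*(5/7 + 3*5) = a - 3*(5/7 + 15) = a - 3*110/7 = a - 330/7 = -330/7 + a)
P(d) = d^(3/2)
P(28)*o(6, D) = 28^(3/2)*(-330/7 + 6) = (56*√7)*(-288/7) = -2304*√7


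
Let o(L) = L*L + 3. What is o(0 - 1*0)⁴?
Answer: 81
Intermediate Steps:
o(L) = 3 + L² (o(L) = L² + 3 = 3 + L²)
o(0 - 1*0)⁴ = (3 + (0 - 1*0)²)⁴ = (3 + (0 + 0)²)⁴ = (3 + 0²)⁴ = (3 + 0)⁴ = 3⁴ = 81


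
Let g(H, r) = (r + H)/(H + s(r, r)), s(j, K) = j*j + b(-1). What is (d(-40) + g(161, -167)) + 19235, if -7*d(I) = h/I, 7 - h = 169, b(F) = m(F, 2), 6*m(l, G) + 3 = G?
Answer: 453198739841/23561860 ≈ 19234.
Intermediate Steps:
m(l, G) = -1/2 + G/6
b(F) = -1/6 (b(F) = -1/2 + (1/6)*2 = -1/2 + 1/3 = -1/6)
h = -162 (h = 7 - 1*169 = 7 - 169 = -162)
s(j, K) = -1/6 + j**2 (s(j, K) = j*j - 1/6 = j**2 - 1/6 = -1/6 + j**2)
d(I) = 162/(7*I) (d(I) = -(-162)/(7*I) = 162/(7*I))
g(H, r) = (H + r)/(-1/6 + H + r**2) (g(H, r) = (r + H)/(H + (-1/6 + r**2)) = (H + r)/(-1/6 + H + r**2))
(d(-40) + g(161, -167)) + 19235 = ((162/7)/(-40) + 6*(161 - 167)/(-1 + 6*161 + 6*(-167)**2)) + 19235 = ((162/7)*(-1/40) + 6*(-6)/(-1 + 966 + 6*27889)) + 19235 = (-81/140 + 6*(-6)/(-1 + 966 + 167334)) + 19235 = (-81/140 + 6*(-6)/168299) + 19235 = (-81/140 + 6*(1/168299)*(-6)) + 19235 = (-81/140 - 36/168299) + 19235 = -13637259/23561860 + 19235 = 453198739841/23561860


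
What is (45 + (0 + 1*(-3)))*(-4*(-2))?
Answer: 336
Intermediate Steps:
(45 + (0 + 1*(-3)))*(-4*(-2)) = (45 + (0 - 3))*8 = (45 - 3)*8 = 42*8 = 336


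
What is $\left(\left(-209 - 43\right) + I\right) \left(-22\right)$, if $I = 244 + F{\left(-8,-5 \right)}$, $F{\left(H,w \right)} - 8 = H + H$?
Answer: $352$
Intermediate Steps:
$F{\left(H,w \right)} = 8 + 2 H$ ($F{\left(H,w \right)} = 8 + \left(H + H\right) = 8 + 2 H$)
$I = 236$ ($I = 244 + \left(8 + 2 \left(-8\right)\right) = 244 + \left(8 - 16\right) = 244 - 8 = 236$)
$\left(\left(-209 - 43\right) + I\right) \left(-22\right) = \left(\left(-209 - 43\right) + 236\right) \left(-22\right) = \left(-252 + 236\right) \left(-22\right) = \left(-16\right) \left(-22\right) = 352$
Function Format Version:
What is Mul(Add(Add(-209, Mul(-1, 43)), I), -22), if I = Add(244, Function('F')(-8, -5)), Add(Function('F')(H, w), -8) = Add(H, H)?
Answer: 352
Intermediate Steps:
Function('F')(H, w) = Add(8, Mul(2, H)) (Function('F')(H, w) = Add(8, Add(H, H)) = Add(8, Mul(2, H)))
I = 236 (I = Add(244, Add(8, Mul(2, -8))) = Add(244, Add(8, -16)) = Add(244, -8) = 236)
Mul(Add(Add(-209, Mul(-1, 43)), I), -22) = Mul(Add(Add(-209, Mul(-1, 43)), 236), -22) = Mul(Add(Add(-209, -43), 236), -22) = Mul(Add(-252, 236), -22) = Mul(-16, -22) = 352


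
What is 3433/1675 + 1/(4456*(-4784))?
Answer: 73182989557/35706819200 ≈ 2.0496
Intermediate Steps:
3433/1675 + 1/(4456*(-4784)) = 3433*(1/1675) + (1/4456)*(-1/4784) = 3433/1675 - 1/21317504 = 73182989557/35706819200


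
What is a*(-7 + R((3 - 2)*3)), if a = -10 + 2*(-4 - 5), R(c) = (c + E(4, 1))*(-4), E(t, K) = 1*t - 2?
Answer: 756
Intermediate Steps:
E(t, K) = -2 + t (E(t, K) = t - 2 = -2 + t)
R(c) = -8 - 4*c (R(c) = (c + (-2 + 4))*(-4) = (c + 2)*(-4) = (2 + c)*(-4) = -8 - 4*c)
a = -28 (a = -10 + 2*(-9) = -10 - 18 = -28)
a*(-7 + R((3 - 2)*3)) = -28*(-7 + (-8 - 4*(3 - 2)*3)) = -28*(-7 + (-8 - 4*3)) = -28*(-7 + (-8 - 12)) = -28*(-7 - 20) = -28*(-27) = 756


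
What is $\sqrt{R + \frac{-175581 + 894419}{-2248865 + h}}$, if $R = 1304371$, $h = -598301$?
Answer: $\frac{\sqrt{2643422832179454542}}{1423583} \approx 1142.1$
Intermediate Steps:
$\sqrt{R + \frac{-175581 + 894419}{-2248865 + h}} = \sqrt{1304371 + \frac{-175581 + 894419}{-2248865 - 598301}} = \sqrt{1304371 + \frac{718838}{-2847166}} = \sqrt{1304371 + 718838 \left(- \frac{1}{2847166}\right)} = \sqrt{1304371 - \frac{359419}{1423583}} = \sqrt{\frac{1856880021874}{1423583}} = \frac{\sqrt{2643422832179454542}}{1423583}$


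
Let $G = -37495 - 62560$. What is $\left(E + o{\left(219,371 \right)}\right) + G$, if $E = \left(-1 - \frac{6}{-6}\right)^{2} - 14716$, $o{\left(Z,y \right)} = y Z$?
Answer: $-33522$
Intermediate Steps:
$o{\left(Z,y \right)} = Z y$
$E = -14716$ ($E = \left(-1 - -1\right)^{2} - 14716 = \left(-1 + 1\right)^{2} - 14716 = 0^{2} - 14716 = 0 - 14716 = -14716$)
$G = -100055$ ($G = -37495 - 62560 = -100055$)
$\left(E + o{\left(219,371 \right)}\right) + G = \left(-14716 + 219 \cdot 371\right) - 100055 = \left(-14716 + 81249\right) - 100055 = 66533 - 100055 = -33522$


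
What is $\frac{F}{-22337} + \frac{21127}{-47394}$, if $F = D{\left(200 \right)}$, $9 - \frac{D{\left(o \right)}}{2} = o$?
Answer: $- \frac{453809291}{1058639778} \approx -0.42867$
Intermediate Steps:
$D{\left(o \right)} = 18 - 2 o$
$F = -382$ ($F = 18 - 400 = -382$)
$\frac{F}{-22337} + \frac{21127}{-47394} = - \frac{382}{-22337} + \frac{21127}{-47394} = \left(-382\right) \left(- \frac{1}{22337}\right) + 21127 \left(- \frac{1}{47394}\right) = \frac{382}{22337} - \frac{21127}{47394} = - \frac{453809291}{1058639778}$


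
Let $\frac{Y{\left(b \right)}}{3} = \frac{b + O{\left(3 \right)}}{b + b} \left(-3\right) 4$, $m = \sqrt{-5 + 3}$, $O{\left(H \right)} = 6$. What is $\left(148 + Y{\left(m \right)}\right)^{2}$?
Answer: $11068 + 14040 i \sqrt{2} \approx 11068.0 + 19856.0 i$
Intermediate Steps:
$m = i \sqrt{2}$ ($m = \sqrt{-2} = i \sqrt{2} \approx 1.4142 i$)
$Y{\left(b \right)} = - \frac{18 \left(6 + b\right)}{b}$ ($Y{\left(b \right)} = 3 \frac{b + 6}{b + b} \left(-3\right) 4 = 3 \frac{6 + b}{2 b} \left(-3\right) 4 = 3 - \frac{3 \left(6 + b\right)}{2 b} 4 = 3 \left(- \frac{6 \left(6 + b\right)}{b}\right) = - \frac{18 \left(6 + b\right)}{b}$)
$\left(148 + Y{\left(m \right)}\right)^{2} = \left(148 - \left(18 + \frac{108}{i \sqrt{2}}\right)\right)^{2} = \left(148 - \left(18 + 108 \left(- \frac{i \sqrt{2}}{2}\right)\right)\right)^{2} = \left(148 - \left(18 - 54 i \sqrt{2}\right)\right)^{2} = \left(130 + 54 i \sqrt{2}\right)^{2}$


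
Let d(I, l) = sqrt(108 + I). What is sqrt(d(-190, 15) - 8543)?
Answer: sqrt(-8543 + I*sqrt(82)) ≈ 0.049 + 92.428*I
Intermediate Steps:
sqrt(d(-190, 15) - 8543) = sqrt(sqrt(108 - 190) - 8543) = sqrt(sqrt(-82) - 8543) = sqrt(I*sqrt(82) - 8543) = sqrt(-8543 + I*sqrt(82))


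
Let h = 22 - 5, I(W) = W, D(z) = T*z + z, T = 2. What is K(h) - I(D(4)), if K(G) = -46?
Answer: -58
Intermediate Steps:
D(z) = 3*z (D(z) = 2*z + z = 3*z)
h = 17
K(h) - I(D(4)) = -46 - 3*4 = -46 - 1*12 = -46 - 12 = -58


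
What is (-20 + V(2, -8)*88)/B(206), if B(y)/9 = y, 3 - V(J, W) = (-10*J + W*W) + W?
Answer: -1462/927 ≈ -1.5771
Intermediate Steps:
V(J, W) = 3 - W - W**2 + 10*J (V(J, W) = 3 - ((-10*J + W*W) + W) = 3 - ((-10*J + W**2) + W) = 3 - ((W**2 - 10*J) + W) = 3 - (W + W**2 - 10*J) = 3 + (-W - W**2 + 10*J) = 3 - W - W**2 + 10*J)
B(y) = 9*y
(-20 + V(2, -8)*88)/B(206) = (-20 + (3 - 1*(-8) - 1*(-8)**2 + 10*2)*88)/((9*206)) = (-20 + (3 + 8 - 1*64 + 20)*88)/1854 = (-20 + (3 + 8 - 64 + 20)*88)*(1/1854) = (-20 - 33*88)*(1/1854) = (-20 - 2904)*(1/1854) = -2924*1/1854 = -1462/927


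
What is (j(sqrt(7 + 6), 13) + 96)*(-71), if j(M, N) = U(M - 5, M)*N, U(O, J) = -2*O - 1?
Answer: -15123 + 1846*sqrt(13) ≈ -8467.2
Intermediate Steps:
U(O, J) = -1 - 2*O
j(M, N) = N*(9 - 2*M) (j(M, N) = (-1 - 2*(M - 5))*N = (-1 - 2*(-5 + M))*N = (-1 + (10 - 2*M))*N = (9 - 2*M)*N = N*(9 - 2*M))
(j(sqrt(7 + 6), 13) + 96)*(-71) = (13*(9 - 2*sqrt(7 + 6)) + 96)*(-71) = (13*(9 - 2*sqrt(13)) + 96)*(-71) = ((117 - 26*sqrt(13)) + 96)*(-71) = (213 - 26*sqrt(13))*(-71) = -15123 + 1846*sqrt(13)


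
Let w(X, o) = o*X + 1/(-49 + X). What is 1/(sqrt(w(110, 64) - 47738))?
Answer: -I*sqrt(151437197)/2482577 ≈ -0.0049569*I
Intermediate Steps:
w(X, o) = 1/(-49 + X) + X*o (w(X, o) = X*o + 1/(-49 + X) = 1/(-49 + X) + X*o)
1/(sqrt(w(110, 64) - 47738)) = 1/(sqrt((1 + 64*110**2 - 49*110*64)/(-49 + 110) - 47738)) = 1/(sqrt((1 + 64*12100 - 344960)/61 - 47738)) = 1/(sqrt((1 + 774400 - 344960)/61 - 47738)) = 1/(sqrt((1/61)*429441 - 47738)) = 1/(sqrt(429441/61 - 47738)) = 1/(sqrt(-2482577/61)) = 1/(I*sqrt(151437197)/61) = -I*sqrt(151437197)/2482577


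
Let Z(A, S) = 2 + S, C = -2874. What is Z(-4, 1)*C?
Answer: -8622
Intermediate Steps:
Z(-4, 1)*C = (2 + 1)*(-2874) = 3*(-2874) = -8622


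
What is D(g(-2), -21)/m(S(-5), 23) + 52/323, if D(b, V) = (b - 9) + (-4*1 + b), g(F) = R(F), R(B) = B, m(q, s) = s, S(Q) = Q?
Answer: -4295/7429 ≈ -0.57814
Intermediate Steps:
g(F) = F
D(b, V) = -13 + 2*b (D(b, V) = (-9 + b) + (-4 + b) = -13 + 2*b)
D(g(-2), -21)/m(S(-5), 23) + 52/323 = (-13 + 2*(-2))/23 + 52/323 = (-13 - 4)*(1/23) + 52*(1/323) = -17*1/23 + 52/323 = -17/23 + 52/323 = -4295/7429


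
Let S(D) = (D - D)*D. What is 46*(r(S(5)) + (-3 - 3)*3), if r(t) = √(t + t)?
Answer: -828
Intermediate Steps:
S(D) = 0 (S(D) = 0*D = 0)
r(t) = √2*√t (r(t) = √(2*t) = √2*√t)
46*(r(S(5)) + (-3 - 3)*3) = 46*(√2*√0 + (-3 - 3)*3) = 46*(√2*0 - 6*3) = 46*(0 - 18) = 46*(-18) = -828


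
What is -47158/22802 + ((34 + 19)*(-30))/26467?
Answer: -642192983/301750267 ≈ -2.1282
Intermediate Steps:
-47158/22802 + ((34 + 19)*(-30))/26467 = -47158*1/22802 + (53*(-30))*(1/26467) = -23579/11401 - 1590*1/26467 = -23579/11401 - 1590/26467 = -642192983/301750267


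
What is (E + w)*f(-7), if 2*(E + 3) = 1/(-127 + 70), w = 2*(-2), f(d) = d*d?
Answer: -39151/114 ≈ -343.43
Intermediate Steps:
f(d) = d**2
w = -4
E = -343/114 (E = -3 + 1/(2*(-127 + 70)) = -3 + (1/2)/(-57) = -3 + (1/2)*(-1/57) = -3 - 1/114 = -343/114 ≈ -3.0088)
(E + w)*f(-7) = (-343/114 - 4)*(-7)**2 = -799/114*49 = -39151/114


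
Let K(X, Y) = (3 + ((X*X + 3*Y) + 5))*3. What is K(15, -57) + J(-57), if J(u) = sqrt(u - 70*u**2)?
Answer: 186 + I*sqrt(227487) ≈ 186.0 + 476.96*I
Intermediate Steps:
K(X, Y) = 24 + 3*X**2 + 9*Y (K(X, Y) = (3 + ((X**2 + 3*Y) + 5))*3 = (3 + (5 + X**2 + 3*Y))*3 = (8 + X**2 + 3*Y)*3 = 24 + 3*X**2 + 9*Y)
K(15, -57) + J(-57) = (24 + 3*15**2 + 9*(-57)) + sqrt(-57*(1 - 70*(-57))) = (24 + 3*225 - 513) + sqrt(-57*(1 + 3990)) = (24 + 675 - 513) + sqrt(-57*3991) = 186 + sqrt(-227487) = 186 + I*sqrt(227487)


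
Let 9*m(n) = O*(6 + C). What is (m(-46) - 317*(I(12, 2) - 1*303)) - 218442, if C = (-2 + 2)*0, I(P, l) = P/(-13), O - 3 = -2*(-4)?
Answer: -4761551/39 ≈ -1.2209e+5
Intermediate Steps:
O = 11 (O = 3 - 2*(-4) = 3 + 8 = 11)
I(P, l) = -P/13 (I(P, l) = P*(-1/13) = -P/13)
C = 0 (C = 0*0 = 0)
m(n) = 22/3 (m(n) = (11*(6 + 0))/9 = (11*6)/9 = (1/9)*66 = 22/3)
(m(-46) - 317*(I(12, 2) - 1*303)) - 218442 = (22/3 - 317*(-1/13*12 - 1*303)) - 218442 = (22/3 - 317*(-12/13 - 303)) - 218442 = (22/3 - 317*(-3951/13)) - 218442 = (22/3 + 1252467/13) - 218442 = 3757687/39 - 218442 = -4761551/39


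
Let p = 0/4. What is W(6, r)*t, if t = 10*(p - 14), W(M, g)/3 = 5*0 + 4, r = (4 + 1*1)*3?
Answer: -1680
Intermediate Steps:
r = 15 (r = (4 + 1)*3 = 5*3 = 15)
p = 0 (p = 0*(¼) = 0)
W(M, g) = 12 (W(M, g) = 3*(5*0 + 4) = 3*(0 + 4) = 3*4 = 12)
t = -140 (t = 10*(0 - 14) = 10*(-14) = -140)
W(6, r)*t = 12*(-140) = -1680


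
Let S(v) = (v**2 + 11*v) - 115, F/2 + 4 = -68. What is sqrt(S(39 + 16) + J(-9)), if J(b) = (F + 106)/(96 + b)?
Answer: 209*sqrt(609)/87 ≈ 59.284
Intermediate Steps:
F = -144 (F = -8 + 2*(-68) = -8 - 136 = -144)
S(v) = -115 + v**2 + 11*v
J(b) = -38/(96 + b) (J(b) = (-144 + 106)/(96 + b) = -38/(96 + b))
sqrt(S(39 + 16) + J(-9)) = sqrt((-115 + (39 + 16)**2 + 11*(39 + 16)) - 38/(96 - 9)) = sqrt((-115 + 55**2 + 11*55) - 38/87) = sqrt((-115 + 3025 + 605) - 38*1/87) = sqrt(3515 - 38/87) = sqrt(305767/87) = 209*sqrt(609)/87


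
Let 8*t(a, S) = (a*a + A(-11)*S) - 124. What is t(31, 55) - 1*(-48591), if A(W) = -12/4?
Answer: 48675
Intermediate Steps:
A(W) = -3 (A(W) = -12*¼ = -3)
t(a, S) = -31/2 - 3*S/8 + a²/8 (t(a, S) = ((a*a - 3*S) - 124)/8 = ((a² - 3*S) - 124)/8 = (-124 + a² - 3*S)/8 = -31/2 - 3*S/8 + a²/8)
t(31, 55) - 1*(-48591) = (-31/2 - 3/8*55 + (⅛)*31²) - 1*(-48591) = (-31/2 - 165/8 + (⅛)*961) + 48591 = (-31/2 - 165/8 + 961/8) + 48591 = 84 + 48591 = 48675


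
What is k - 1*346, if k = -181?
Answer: -527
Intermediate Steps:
k - 1*346 = -181 - 1*346 = -181 - 346 = -527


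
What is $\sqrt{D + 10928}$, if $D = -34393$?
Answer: $19 i \sqrt{65} \approx 153.18 i$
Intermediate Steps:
$\sqrt{D + 10928} = \sqrt{-34393 + 10928} = \sqrt{-23465} = 19 i \sqrt{65}$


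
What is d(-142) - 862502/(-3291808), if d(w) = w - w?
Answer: 431251/1645904 ≈ 0.26201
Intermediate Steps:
d(w) = 0
d(-142) - 862502/(-3291808) = 0 - 862502/(-3291808) = 0 - 862502*(-1/3291808) = 0 + 431251/1645904 = 431251/1645904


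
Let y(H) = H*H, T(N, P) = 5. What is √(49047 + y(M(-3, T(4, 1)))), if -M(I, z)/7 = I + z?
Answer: √49243 ≈ 221.91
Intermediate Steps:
M(I, z) = -7*I - 7*z (M(I, z) = -7*(I + z) = -7*I - 7*z)
y(H) = H²
√(49047 + y(M(-3, T(4, 1)))) = √(49047 + (-7*(-3) - 7*5)²) = √(49047 + (21 - 35)²) = √(49047 + (-14)²) = √(49047 + 196) = √49243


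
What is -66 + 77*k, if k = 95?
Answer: 7249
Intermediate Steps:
-66 + 77*k = -66 + 77*95 = -66 + 7315 = 7249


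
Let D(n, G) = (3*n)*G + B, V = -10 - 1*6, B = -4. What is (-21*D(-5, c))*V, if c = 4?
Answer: -21504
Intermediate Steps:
V = -16 (V = -10 - 6 = -16)
D(n, G) = -4 + 3*G*n (D(n, G) = (3*n)*G - 4 = 3*G*n - 4 = -4 + 3*G*n)
(-21*D(-5, c))*V = -21*(-4 + 3*4*(-5))*(-16) = -21*(-4 - 60)*(-16) = -21*(-64)*(-16) = 1344*(-16) = -21504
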